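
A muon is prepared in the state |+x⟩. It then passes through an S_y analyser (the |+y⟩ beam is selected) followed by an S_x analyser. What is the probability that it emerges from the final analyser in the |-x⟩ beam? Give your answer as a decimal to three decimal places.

First analyser (S_y): from |+x⟩, P(|+y⟩) = 1/2.
After stage 1 the state is |+y⟩; P(|-x⟩) = |⟨-x|+y⟩|² = 1/2.
Joint probability = 1/2 × 1/2 = 0.250.

0.250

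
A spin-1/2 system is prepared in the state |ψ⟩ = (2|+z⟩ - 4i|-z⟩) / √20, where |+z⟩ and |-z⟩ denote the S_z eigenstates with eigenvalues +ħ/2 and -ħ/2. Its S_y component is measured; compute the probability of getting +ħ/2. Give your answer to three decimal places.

0.100

|+y⟩ = (|+z⟩ + i|-z⟩)/√2, so ⟨+y|ψ⟩ = (-2) / (√2·√20).
P = |-2|² / 40 = 4/40.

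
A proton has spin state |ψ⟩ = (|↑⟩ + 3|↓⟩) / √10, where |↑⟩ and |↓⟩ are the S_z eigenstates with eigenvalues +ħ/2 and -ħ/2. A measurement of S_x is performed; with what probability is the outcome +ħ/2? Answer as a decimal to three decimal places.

|+x⟩ = (|↑⟩ + |↓⟩)/√2, so ⟨+x|ψ⟩ = (4) / (√2·√10).
P = |4|² / 20 = 16/20.

0.800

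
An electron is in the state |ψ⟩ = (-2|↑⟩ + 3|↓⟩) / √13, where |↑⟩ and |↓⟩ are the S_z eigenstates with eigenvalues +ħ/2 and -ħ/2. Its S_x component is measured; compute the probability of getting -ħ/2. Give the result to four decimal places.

0.9615

|-x⟩ = (|↑⟩ - |↓⟩)/√2, so ⟨-x|ψ⟩ = (-5) / (√2·√13).
P = |-5|² / 26 = 25/26.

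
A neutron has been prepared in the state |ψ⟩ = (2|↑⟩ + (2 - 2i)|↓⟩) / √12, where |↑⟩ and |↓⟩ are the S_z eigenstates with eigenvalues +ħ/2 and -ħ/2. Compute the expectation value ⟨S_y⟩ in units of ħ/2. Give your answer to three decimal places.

⟨σ_y⟩ = 2 Im(a* b)/(|a|²+|b|²) with a = 2, b = (2 - 2i).
a* b = (4 - 4i), so ⟨σ_y⟩ = -8/12.
⟨S_y⟩ = (ħ/2)·⟨σ_y⟩.

-0.667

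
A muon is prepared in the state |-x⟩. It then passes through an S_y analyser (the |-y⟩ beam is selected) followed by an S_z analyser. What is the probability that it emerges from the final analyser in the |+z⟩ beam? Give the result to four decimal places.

0.2500

First analyser (S_y): from |-x⟩, P(|-y⟩) = 1/2.
After stage 1 the state is |-y⟩; P(|+z⟩) = |⟨+z|-y⟩|² = 1/2.
Joint probability = 1/2 × 1/2 = 0.2500.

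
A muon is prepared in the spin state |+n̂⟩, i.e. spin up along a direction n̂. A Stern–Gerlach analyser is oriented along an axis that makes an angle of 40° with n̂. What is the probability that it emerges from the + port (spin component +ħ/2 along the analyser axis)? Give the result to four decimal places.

For spin-½, the probability of finding spin-up along an axis at angle θ to the initial spin direction is cos²(θ/2); spin-down is sin²(θ/2).
θ = 40°, so P = cos²(20°) ≈ 0.8830.

0.8830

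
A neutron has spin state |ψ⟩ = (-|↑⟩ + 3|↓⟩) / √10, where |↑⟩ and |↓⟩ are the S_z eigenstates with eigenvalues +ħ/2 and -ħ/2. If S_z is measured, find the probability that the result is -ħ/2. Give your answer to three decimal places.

0.900

The -ħ/2 outcome corresponds to |↓⟩. Its amplitude in |ψ⟩ is 3/√10.
P = |3|² / 10 = 9/10.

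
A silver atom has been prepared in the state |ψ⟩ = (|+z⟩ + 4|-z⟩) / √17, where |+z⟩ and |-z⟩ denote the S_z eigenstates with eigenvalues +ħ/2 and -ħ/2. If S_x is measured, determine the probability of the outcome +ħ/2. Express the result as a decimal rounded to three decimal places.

0.735

|+x⟩ = (|+z⟩ + |-z⟩)/√2, so ⟨+x|ψ⟩ = (5) / (√2·√17).
P = |5|² / 34 = 25/34.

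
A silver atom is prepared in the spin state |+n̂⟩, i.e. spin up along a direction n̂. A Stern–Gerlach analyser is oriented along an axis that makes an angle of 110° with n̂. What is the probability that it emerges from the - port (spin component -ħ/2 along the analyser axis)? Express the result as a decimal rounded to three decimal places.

For spin-½, the probability of finding spin-up along an axis at angle θ to the initial spin direction is cos²(θ/2); spin-down is sin²(θ/2).
θ = 110°, so P = sin²(55°) ≈ 0.671.

0.671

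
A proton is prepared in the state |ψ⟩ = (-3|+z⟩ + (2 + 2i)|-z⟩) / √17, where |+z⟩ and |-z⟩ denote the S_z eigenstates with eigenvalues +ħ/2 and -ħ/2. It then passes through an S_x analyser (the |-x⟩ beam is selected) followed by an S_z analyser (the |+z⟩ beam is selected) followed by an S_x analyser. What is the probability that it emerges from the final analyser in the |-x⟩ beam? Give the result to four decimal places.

0.2132

First analyser (S_x): P(|-x⟩) = |⟨-x|ψ⟩|² = 29/34.
After stage 1 the state is |-x⟩; P(|+z⟩) = |⟨+z|-x⟩|² = 1/2.
After stage 2 the state is |+z⟩; P(|-x⟩) = |⟨-x|+z⟩|² = 1/2.
Joint probability = 29/34 × 1/2 × 1/2 = 0.2132.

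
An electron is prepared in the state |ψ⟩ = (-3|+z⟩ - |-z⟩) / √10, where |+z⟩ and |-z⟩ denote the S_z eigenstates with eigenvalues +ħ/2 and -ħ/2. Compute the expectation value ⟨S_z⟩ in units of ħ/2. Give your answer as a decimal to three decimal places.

⟨σ_z⟩ = |a|² - |b|² divided by |a|²+|b|², with a, b the |+z⟩, |-z⟩ amplitudes.
= (9 - 1)/10 = 8/10.
⟨S_z⟩ = (ħ/2)·⟨σ_z⟩.

0.800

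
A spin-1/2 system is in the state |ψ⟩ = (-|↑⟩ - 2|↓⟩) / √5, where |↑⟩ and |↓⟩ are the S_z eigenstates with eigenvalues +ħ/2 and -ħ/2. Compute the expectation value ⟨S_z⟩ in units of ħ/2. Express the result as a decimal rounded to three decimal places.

⟨σ_z⟩ = |a|² - |b|² divided by |a|²+|b|², with a, b the |↑⟩, |↓⟩ amplitudes.
= (1 - 4)/5 = -3/5.
⟨S_z⟩ = (ħ/2)·⟨σ_z⟩.

-0.600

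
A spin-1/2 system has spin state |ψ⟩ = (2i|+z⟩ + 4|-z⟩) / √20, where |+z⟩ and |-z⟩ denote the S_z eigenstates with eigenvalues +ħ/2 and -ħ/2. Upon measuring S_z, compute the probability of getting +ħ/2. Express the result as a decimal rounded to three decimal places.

0.200

The +ħ/2 outcome corresponds to |+z⟩. Its amplitude in |ψ⟩ is 2i/√20.
P = |2i|² / 20 = 4/20.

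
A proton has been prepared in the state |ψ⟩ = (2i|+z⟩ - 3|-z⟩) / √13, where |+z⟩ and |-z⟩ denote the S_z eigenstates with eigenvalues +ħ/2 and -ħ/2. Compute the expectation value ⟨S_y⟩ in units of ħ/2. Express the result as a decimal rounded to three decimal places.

0.923

⟨σ_y⟩ = 2 Im(a* b)/(|a|²+|b|²) with a = 2i, b = -3.
a* b = 6i, so ⟨σ_y⟩ = 12/13.
⟨S_y⟩ = (ħ/2)·⟨σ_y⟩.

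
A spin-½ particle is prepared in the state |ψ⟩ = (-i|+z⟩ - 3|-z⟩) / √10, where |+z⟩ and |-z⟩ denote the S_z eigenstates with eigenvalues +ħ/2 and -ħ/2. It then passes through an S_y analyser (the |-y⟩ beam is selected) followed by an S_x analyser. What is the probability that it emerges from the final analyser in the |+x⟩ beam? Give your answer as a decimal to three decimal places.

0.400

First analyser (S_y): P(|-y⟩) = |⟨-y|ψ⟩|² = 16/20.
After stage 1 the state is |-y⟩; P(|+x⟩) = |⟨+x|-y⟩|² = 1/2.
Joint probability = 16/20 × 1/2 = 0.400.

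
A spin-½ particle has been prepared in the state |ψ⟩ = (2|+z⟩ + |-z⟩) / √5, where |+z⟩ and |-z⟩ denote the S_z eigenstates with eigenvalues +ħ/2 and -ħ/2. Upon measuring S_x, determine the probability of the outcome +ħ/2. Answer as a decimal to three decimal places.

|+x⟩ = (|+z⟩ + |-z⟩)/√2, so ⟨+x|ψ⟩ = (3) / (√2·√5).
P = |3|² / 10 = 9/10.

0.900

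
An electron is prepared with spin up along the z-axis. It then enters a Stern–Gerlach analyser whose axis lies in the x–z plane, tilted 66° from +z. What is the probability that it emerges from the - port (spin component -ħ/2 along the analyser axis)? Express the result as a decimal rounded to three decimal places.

0.297

For spin-½, the probability of finding spin-up along an axis at angle θ to the initial spin direction is cos²(θ/2); spin-down is sin²(θ/2).
θ = 66°, so P = sin²(33°) ≈ 0.297.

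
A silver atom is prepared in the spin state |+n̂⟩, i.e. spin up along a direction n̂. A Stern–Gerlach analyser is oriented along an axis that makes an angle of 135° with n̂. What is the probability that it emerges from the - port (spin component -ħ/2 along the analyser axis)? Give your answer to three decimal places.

For spin-½, the probability of finding spin-up along an axis at angle θ to the initial spin direction is cos²(θ/2); spin-down is sin²(θ/2).
θ = 135°, so P = sin²(67.5°) ≈ 0.854.

0.854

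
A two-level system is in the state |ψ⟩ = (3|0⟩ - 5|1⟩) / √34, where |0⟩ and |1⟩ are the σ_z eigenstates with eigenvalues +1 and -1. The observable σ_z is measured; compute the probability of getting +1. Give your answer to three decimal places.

The +1 outcome corresponds to |0⟩. Its amplitude in |ψ⟩ is 3/√34.
P = |3|² / 34 = 9/34.

0.265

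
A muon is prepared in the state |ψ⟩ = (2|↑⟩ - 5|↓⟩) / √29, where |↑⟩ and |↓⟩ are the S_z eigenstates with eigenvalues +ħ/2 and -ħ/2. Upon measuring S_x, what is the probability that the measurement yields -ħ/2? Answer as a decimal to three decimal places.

0.845

|-x⟩ = (|↑⟩ - |↓⟩)/√2, so ⟨-x|ψ⟩ = (7) / (√2·√29).
P = |7|² / 58 = 49/58.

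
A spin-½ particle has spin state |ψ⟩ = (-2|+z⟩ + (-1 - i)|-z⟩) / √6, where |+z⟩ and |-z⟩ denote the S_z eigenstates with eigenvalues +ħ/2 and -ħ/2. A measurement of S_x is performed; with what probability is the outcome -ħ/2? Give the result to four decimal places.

|-x⟩ = (|+z⟩ - |-z⟩)/√2, so ⟨-x|ψ⟩ = (-1 + i) / (√2·√6).
P = |-1 + i|² / 12 = 2/12.

0.1667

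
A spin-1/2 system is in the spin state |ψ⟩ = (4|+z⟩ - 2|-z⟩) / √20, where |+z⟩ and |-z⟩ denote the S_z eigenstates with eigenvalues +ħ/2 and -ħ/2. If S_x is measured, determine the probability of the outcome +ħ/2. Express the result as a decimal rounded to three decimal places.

|+x⟩ = (|+z⟩ + |-z⟩)/√2, so ⟨+x|ψ⟩ = (2) / (√2·√20).
P = |2|² / 40 = 4/40.

0.100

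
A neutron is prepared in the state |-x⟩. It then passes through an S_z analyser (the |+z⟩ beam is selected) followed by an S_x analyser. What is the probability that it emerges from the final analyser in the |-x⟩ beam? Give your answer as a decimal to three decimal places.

0.250

First analyser (S_z): from |-x⟩, P(|+z⟩) = 1/2.
After stage 1 the state is |+z⟩; P(|-x⟩) = |⟨-x|+z⟩|² = 1/2.
Joint probability = 1/2 × 1/2 = 0.250.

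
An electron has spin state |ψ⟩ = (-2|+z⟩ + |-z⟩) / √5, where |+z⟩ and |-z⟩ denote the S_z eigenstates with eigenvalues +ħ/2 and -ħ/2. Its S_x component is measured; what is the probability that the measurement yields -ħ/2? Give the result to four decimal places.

|-x⟩ = (|+z⟩ - |-z⟩)/√2, so ⟨-x|ψ⟩ = (-3) / (√2·√5).
P = |-3|² / 10 = 9/10.

0.9000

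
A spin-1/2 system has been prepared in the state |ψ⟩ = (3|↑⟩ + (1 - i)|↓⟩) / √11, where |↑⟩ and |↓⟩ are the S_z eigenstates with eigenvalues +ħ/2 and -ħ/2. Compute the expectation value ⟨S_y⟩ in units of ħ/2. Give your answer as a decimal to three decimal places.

-0.545

⟨σ_y⟩ = 2 Im(a* b)/(|a|²+|b|²) with a = 3, b = (1 - i).
a* b = (3 - 3i), so ⟨σ_y⟩ = -6/11.
⟨S_y⟩ = (ħ/2)·⟨σ_y⟩.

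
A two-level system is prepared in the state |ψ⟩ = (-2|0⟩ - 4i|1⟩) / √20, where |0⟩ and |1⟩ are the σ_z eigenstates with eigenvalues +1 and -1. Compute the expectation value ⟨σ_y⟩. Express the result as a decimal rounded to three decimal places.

0.800

⟨σ_y⟩ = 2 Im(a* b)/(|a|²+|b|²) with a = -2, b = -4i.
a* b = 8i, so ⟨σ_y⟩ = 16/20.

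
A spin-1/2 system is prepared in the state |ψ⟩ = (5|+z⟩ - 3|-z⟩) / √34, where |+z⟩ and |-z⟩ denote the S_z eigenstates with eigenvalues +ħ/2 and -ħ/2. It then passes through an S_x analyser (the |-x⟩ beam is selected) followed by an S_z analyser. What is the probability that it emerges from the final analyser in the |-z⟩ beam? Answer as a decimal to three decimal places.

First analyser (S_x): P(|-x⟩) = |⟨-x|ψ⟩|² = 64/68.
After stage 1 the state is |-x⟩; P(|-z⟩) = |⟨-z|-x⟩|² = 1/2.
Joint probability = 64/68 × 1/2 = 0.471.

0.471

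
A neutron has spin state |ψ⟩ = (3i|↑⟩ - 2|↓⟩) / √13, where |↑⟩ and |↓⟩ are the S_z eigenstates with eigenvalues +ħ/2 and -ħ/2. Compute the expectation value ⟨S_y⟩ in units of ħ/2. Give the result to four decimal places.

0.9231

⟨σ_y⟩ = 2 Im(a* b)/(|a|²+|b|²) with a = 3i, b = -2.
a* b = 6i, so ⟨σ_y⟩ = 12/13.
⟨S_y⟩ = (ħ/2)·⟨σ_y⟩.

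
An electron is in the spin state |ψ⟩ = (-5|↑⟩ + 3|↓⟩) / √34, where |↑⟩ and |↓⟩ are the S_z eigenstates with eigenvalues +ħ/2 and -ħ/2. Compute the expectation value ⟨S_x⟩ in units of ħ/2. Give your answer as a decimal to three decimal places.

⟨σ_x⟩ = 2 Re(a* b)/(|a|²+|b|²) with a = -5, b = 3.
a* b = -15, so ⟨σ_x⟩ = -30/34.
⟨S_x⟩ = (ħ/2)·⟨σ_x⟩.

-0.882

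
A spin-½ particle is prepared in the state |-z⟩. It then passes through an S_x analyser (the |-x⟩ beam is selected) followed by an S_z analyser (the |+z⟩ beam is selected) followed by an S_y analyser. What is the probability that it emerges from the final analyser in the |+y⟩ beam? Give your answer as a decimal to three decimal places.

First analyser (S_x): from |-z⟩, P(|-x⟩) = 1/2.
After stage 1 the state is |-x⟩; P(|+z⟩) = |⟨+z|-x⟩|² = 1/2.
After stage 2 the state is |+z⟩; P(|+y⟩) = |⟨+y|+z⟩|² = 1/2.
Joint probability = 1/2 × 1/2 × 1/2 = 0.125.

0.125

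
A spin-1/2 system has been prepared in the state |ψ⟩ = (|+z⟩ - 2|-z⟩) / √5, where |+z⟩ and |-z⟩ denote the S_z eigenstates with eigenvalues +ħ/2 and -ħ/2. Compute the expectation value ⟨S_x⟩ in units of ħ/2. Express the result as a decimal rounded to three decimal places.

⟨σ_x⟩ = 2 Re(a* b)/(|a|²+|b|²) with a = 1, b = -2.
a* b = -2, so ⟨σ_x⟩ = -4/5.
⟨S_x⟩ = (ħ/2)·⟨σ_x⟩.

-0.800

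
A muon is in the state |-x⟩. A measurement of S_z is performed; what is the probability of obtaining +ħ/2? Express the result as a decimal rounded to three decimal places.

0.500

In the S_z basis, |-x⟩ = (|+z⟩ - |-z⟩)/√2 and |+z⟩ = |+z⟩.
|⟨+z|-x⟩|² = 1/2.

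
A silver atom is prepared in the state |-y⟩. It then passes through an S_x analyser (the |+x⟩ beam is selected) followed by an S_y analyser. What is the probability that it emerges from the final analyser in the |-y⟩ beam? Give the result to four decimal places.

0.2500

First analyser (S_x): from |-y⟩, P(|+x⟩) = 1/2.
After stage 1 the state is |+x⟩; P(|-y⟩) = |⟨-y|+x⟩|² = 1/2.
Joint probability = 1/2 × 1/2 = 0.2500.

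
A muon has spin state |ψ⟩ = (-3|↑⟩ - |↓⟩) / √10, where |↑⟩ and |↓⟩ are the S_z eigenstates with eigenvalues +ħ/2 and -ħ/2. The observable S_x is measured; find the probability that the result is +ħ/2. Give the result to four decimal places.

0.8000

|+x⟩ = (|↑⟩ + |↓⟩)/√2, so ⟨+x|ψ⟩ = (-4) / (√2·√10).
P = |-4|² / 20 = 16/20.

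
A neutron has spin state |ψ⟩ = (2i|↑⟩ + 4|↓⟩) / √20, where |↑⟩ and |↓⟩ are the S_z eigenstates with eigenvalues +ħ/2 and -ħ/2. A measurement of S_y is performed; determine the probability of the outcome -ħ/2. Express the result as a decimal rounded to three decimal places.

0.900

|-y⟩ = (|↑⟩ - i|↓⟩)/√2, so ⟨-y|ψ⟩ = (6i) / (√2·√20).
P = |6i|² / 40 = 36/40.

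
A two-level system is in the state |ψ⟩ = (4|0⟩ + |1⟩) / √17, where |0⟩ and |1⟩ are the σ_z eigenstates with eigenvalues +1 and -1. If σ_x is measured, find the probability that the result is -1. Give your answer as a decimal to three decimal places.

0.265

|-x⟩ = (|0⟩ - |1⟩)/√2, so ⟨-x|ψ⟩ = (3) / (√2·√17).
P = |3|² / 34 = 9/34.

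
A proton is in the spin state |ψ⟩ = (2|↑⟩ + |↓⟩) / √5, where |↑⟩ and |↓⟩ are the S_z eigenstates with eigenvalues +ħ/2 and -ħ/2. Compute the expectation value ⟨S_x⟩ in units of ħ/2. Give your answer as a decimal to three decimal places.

0.800

⟨σ_x⟩ = 2 Re(a* b)/(|a|²+|b|²) with a = 2, b = 1.
a* b = 2, so ⟨σ_x⟩ = 4/5.
⟨S_x⟩ = (ħ/2)·⟨σ_x⟩.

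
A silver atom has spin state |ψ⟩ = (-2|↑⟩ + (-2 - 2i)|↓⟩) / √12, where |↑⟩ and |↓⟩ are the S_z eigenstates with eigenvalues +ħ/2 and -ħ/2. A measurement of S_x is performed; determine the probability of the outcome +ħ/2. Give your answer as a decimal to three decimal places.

0.833

|+x⟩ = (|↑⟩ + |↓⟩)/√2, so ⟨+x|ψ⟩ = (-4 - 2i) / (√2·√12).
P = |-4 - 2i|² / 24 = 20/24.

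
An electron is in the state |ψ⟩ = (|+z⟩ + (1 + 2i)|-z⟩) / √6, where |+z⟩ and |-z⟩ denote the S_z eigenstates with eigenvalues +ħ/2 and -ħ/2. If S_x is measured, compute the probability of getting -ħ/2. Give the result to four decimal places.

0.3333

|-x⟩ = (|+z⟩ - |-z⟩)/√2, so ⟨-x|ψ⟩ = (-2i) / (√2·√6).
P = |-2i|² / 12 = 4/12.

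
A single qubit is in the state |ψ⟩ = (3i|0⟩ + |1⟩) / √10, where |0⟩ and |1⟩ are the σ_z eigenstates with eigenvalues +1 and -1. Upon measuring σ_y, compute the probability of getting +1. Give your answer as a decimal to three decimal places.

0.200

|+y⟩ = (|0⟩ + i|1⟩)/√2, so ⟨+y|ψ⟩ = (2i) / (√2·√10).
P = |2i|² / 20 = 4/20.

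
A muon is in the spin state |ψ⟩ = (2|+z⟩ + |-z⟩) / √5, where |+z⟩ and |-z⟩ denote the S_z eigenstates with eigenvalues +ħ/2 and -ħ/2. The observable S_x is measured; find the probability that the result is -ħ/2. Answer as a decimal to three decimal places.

0.100

|-x⟩ = (|+z⟩ - |-z⟩)/√2, so ⟨-x|ψ⟩ = (1) / (√2·√5).
P = |1|² / 10 = 1/10.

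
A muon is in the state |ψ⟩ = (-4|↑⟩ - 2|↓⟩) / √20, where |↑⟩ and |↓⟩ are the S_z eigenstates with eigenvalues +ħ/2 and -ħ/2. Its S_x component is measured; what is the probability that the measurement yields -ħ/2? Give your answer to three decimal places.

0.100

|-x⟩ = (|↑⟩ - |↓⟩)/√2, so ⟨-x|ψ⟩ = (-2) / (√2·√20).
P = |-2|² / 40 = 4/40.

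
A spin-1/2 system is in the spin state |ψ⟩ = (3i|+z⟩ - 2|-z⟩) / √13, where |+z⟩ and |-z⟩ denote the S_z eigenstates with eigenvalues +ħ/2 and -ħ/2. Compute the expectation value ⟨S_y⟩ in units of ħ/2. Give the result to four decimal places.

0.9231

⟨σ_y⟩ = 2 Im(a* b)/(|a|²+|b|²) with a = 3i, b = -2.
a* b = 6i, so ⟨σ_y⟩ = 12/13.
⟨S_y⟩ = (ħ/2)·⟨σ_y⟩.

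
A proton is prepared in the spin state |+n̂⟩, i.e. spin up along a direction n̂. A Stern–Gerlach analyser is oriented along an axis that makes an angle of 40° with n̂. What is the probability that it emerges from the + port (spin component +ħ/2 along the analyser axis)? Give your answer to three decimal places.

For spin-½, the probability of finding spin-up along an axis at angle θ to the initial spin direction is cos²(θ/2); spin-down is sin²(θ/2).
θ = 40°, so P = cos²(20°) ≈ 0.883.

0.883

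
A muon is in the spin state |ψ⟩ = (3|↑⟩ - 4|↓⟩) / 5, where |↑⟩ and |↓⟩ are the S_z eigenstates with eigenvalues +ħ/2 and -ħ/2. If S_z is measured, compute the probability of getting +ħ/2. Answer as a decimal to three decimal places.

0.360

The +ħ/2 outcome corresponds to |↑⟩. Its amplitude in |ψ⟩ is 3/5.
P = |3|² / 25 = 9/25.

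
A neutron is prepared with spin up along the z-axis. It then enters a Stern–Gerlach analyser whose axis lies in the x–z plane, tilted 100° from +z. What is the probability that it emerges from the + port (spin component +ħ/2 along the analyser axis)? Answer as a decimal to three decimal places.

For spin-½, the probability of finding spin-up along an axis at angle θ to the initial spin direction is cos²(θ/2); spin-down is sin²(θ/2).
θ = 100°, so P = cos²(50°) ≈ 0.413.

0.413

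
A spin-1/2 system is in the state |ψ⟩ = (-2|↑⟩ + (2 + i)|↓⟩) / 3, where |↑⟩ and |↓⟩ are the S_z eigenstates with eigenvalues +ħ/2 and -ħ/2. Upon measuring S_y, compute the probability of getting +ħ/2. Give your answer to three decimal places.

0.278

|+y⟩ = (|↑⟩ + i|↓⟩)/√2, so ⟨+y|ψ⟩ = (-1 - 2i) / (√2·3).
P = |-1 - 2i|² / 18 = 5/18.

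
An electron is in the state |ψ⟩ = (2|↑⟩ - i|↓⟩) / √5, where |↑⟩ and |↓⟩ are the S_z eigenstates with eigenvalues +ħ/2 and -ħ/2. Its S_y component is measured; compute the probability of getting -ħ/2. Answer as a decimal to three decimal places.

|-y⟩ = (|↑⟩ - i|↓⟩)/√2, so ⟨-y|ψ⟩ = (3) / (√2·√5).
P = |3|² / 10 = 9/10.

0.900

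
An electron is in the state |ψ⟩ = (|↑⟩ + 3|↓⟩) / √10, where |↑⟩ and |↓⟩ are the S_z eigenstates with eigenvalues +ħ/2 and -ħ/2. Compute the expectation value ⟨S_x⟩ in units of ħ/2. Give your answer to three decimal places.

⟨σ_x⟩ = 2 Re(a* b)/(|a|²+|b|²) with a = 1, b = 3.
a* b = 3, so ⟨σ_x⟩ = 6/10.
⟨S_x⟩ = (ħ/2)·⟨σ_x⟩.

0.600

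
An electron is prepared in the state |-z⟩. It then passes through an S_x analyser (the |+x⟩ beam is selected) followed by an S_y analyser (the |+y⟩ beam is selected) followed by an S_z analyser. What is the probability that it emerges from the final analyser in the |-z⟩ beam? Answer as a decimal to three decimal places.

0.125

First analyser (S_x): from |-z⟩, P(|+x⟩) = 1/2.
After stage 1 the state is |+x⟩; P(|+y⟩) = |⟨+y|+x⟩|² = 1/2.
After stage 2 the state is |+y⟩; P(|-z⟩) = |⟨-z|+y⟩|² = 1/2.
Joint probability = 1/2 × 1/2 × 1/2 = 0.125.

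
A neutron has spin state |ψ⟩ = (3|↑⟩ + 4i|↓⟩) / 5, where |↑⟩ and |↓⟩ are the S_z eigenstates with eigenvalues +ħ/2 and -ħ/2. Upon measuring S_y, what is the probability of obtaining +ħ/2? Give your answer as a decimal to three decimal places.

0.980

|+y⟩ = (|↑⟩ + i|↓⟩)/√2, so ⟨+y|ψ⟩ = (7) / (√2·5).
P = |7|² / 50 = 49/50.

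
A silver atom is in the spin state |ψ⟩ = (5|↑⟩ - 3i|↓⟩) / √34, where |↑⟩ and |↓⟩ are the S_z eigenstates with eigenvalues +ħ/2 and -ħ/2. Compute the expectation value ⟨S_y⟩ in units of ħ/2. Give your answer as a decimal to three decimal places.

⟨σ_y⟩ = 2 Im(a* b)/(|a|²+|b|²) with a = 5, b = -3i.
a* b = -15i, so ⟨σ_y⟩ = -30/34.
⟨S_y⟩ = (ħ/2)·⟨σ_y⟩.

-0.882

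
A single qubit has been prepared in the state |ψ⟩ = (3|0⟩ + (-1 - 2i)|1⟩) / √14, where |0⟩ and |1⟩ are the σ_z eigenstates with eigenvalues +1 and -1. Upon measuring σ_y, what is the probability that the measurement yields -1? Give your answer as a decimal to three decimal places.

0.929

|-y⟩ = (|0⟩ - i|1⟩)/√2, so ⟨-y|ψ⟩ = (5 - i) / (√2·√14).
P = |5 - i|² / 28 = 26/28.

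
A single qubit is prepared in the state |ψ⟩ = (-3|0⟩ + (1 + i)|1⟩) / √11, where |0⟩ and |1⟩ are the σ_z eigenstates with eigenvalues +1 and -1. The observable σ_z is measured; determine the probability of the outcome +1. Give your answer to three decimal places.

The +1 outcome corresponds to |0⟩. Its amplitude in |ψ⟩ is -3/√11.
P = |-3|² / 11 = 9/11.

0.818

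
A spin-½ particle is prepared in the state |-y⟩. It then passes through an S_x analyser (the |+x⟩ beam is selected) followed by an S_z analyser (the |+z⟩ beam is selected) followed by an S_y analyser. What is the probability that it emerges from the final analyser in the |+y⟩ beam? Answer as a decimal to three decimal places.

First analyser (S_x): from |-y⟩, P(|+x⟩) = 1/2.
After stage 1 the state is |+x⟩; P(|+z⟩) = |⟨+z|+x⟩|² = 1/2.
After stage 2 the state is |+z⟩; P(|+y⟩) = |⟨+y|+z⟩|² = 1/2.
Joint probability = 1/2 × 1/2 × 1/2 = 0.125.

0.125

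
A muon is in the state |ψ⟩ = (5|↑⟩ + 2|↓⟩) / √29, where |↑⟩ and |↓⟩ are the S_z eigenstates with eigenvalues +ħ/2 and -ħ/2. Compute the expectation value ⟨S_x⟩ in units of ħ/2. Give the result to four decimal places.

0.6897

⟨σ_x⟩ = 2 Re(a* b)/(|a|²+|b|²) with a = 5, b = 2.
a* b = 10, so ⟨σ_x⟩ = 20/29.
⟨S_x⟩ = (ħ/2)·⟨σ_x⟩.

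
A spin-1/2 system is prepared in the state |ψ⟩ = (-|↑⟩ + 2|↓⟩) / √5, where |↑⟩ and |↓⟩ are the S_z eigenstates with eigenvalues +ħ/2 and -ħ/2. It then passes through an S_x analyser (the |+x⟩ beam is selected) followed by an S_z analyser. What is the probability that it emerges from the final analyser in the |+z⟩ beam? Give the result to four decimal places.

0.0500

First analyser (S_x): P(|+x⟩) = |⟨+x|ψ⟩|² = 1/10.
After stage 1 the state is |+x⟩; P(|+z⟩) = |⟨+z|+x⟩|² = 1/2.
Joint probability = 1/10 × 1/2 = 0.0500.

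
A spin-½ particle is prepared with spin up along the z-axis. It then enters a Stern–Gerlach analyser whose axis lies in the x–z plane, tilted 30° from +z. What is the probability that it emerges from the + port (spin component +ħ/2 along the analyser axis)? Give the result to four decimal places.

For spin-½, the probability of finding spin-up along an axis at angle θ to the initial spin direction is cos²(θ/2); spin-down is sin²(θ/2).
θ = 30°, so P = cos²(15°) ≈ 0.9330.

0.9330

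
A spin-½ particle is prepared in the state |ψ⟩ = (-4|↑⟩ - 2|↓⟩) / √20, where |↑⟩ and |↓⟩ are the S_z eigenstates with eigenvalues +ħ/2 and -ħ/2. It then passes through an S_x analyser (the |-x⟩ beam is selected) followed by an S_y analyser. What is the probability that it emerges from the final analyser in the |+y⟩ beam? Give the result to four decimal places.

First analyser (S_x): P(|-x⟩) = |⟨-x|ψ⟩|² = 4/40.
After stage 1 the state is |-x⟩; P(|+y⟩) = |⟨+y|-x⟩|² = 1/2.
Joint probability = 4/40 × 1/2 = 0.0500.

0.0500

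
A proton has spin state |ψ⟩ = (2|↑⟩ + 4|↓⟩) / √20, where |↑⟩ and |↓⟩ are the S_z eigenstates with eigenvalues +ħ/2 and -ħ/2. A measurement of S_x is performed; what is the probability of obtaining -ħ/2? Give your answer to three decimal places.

|-x⟩ = (|↑⟩ - |↓⟩)/√2, so ⟨-x|ψ⟩ = (-2) / (√2·√20).
P = |-2|² / 40 = 4/40.

0.100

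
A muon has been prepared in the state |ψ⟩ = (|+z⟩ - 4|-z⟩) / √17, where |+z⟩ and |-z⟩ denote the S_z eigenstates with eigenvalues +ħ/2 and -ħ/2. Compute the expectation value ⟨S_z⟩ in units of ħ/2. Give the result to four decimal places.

⟨σ_z⟩ = |a|² - |b|² divided by |a|²+|b|², with a, b the |+z⟩, |-z⟩ amplitudes.
= (1 - 16)/17 = -15/17.
⟨S_z⟩ = (ħ/2)·⟨σ_z⟩.

-0.8824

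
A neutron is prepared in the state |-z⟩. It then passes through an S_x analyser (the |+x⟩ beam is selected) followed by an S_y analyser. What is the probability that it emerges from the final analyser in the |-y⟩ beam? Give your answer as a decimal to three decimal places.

First analyser (S_x): from |-z⟩, P(|+x⟩) = 1/2.
After stage 1 the state is |+x⟩; P(|-y⟩) = |⟨-y|+x⟩|² = 1/2.
Joint probability = 1/2 × 1/2 = 0.250.

0.250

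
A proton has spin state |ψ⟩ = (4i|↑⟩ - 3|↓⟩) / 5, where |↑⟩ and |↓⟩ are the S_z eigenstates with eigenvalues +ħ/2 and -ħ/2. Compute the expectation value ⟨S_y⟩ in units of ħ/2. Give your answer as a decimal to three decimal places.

0.960

⟨σ_y⟩ = 2 Im(a* b)/(|a|²+|b|²) with a = 4i, b = -3.
a* b = 12i, so ⟨σ_y⟩ = 24/25.
⟨S_y⟩ = (ħ/2)·⟨σ_y⟩.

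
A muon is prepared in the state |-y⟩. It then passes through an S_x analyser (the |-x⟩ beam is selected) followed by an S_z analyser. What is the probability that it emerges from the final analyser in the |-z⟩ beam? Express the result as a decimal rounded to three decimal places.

First analyser (S_x): from |-y⟩, P(|-x⟩) = 1/2.
After stage 1 the state is |-x⟩; P(|-z⟩) = |⟨-z|-x⟩|² = 1/2.
Joint probability = 1/2 × 1/2 = 0.250.

0.250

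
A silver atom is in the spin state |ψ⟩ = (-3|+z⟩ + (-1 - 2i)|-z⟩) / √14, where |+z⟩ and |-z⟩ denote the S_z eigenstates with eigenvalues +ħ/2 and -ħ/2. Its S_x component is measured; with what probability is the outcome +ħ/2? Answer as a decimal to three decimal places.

0.714

|+x⟩ = (|+z⟩ + |-z⟩)/√2, so ⟨+x|ψ⟩ = (-4 - 2i) / (√2·√14).
P = |-4 - 2i|² / 28 = 20/28.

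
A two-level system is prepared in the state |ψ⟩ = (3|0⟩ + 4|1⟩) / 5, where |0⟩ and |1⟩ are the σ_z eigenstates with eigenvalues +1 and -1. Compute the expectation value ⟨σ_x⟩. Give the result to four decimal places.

⟨σ_x⟩ = 2 Re(a* b)/(|a|²+|b|²) with a = 3, b = 4.
a* b = 12, so ⟨σ_x⟩ = 24/25.

0.9600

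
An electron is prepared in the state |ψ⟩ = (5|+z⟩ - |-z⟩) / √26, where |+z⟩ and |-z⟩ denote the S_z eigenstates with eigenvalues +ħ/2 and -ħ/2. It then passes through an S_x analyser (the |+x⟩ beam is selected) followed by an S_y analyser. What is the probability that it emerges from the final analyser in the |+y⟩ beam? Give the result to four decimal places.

First analyser (S_x): P(|+x⟩) = |⟨+x|ψ⟩|² = 16/52.
After stage 1 the state is |+x⟩; P(|+y⟩) = |⟨+y|+x⟩|² = 1/2.
Joint probability = 16/52 × 1/2 = 0.1538.

0.1538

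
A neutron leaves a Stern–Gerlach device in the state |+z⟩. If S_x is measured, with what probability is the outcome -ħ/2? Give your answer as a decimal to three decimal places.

0.500

In the S_z basis, |+z⟩ = |+z⟩ and |-x⟩ = (|+z⟩ - |-z⟩)/√2.
|⟨-x|+z⟩|² = 1/2.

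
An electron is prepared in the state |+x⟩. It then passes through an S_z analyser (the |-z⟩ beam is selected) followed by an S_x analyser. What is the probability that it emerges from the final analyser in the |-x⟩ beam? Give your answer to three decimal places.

First analyser (S_z): from |+x⟩, P(|-z⟩) = 1/2.
After stage 1 the state is |-z⟩; P(|-x⟩) = |⟨-x|-z⟩|² = 1/2.
Joint probability = 1/2 × 1/2 = 0.250.

0.250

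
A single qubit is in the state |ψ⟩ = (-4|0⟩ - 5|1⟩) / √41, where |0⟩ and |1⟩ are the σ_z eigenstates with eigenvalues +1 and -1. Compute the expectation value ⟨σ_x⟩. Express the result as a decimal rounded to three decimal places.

⟨σ_x⟩ = 2 Re(a* b)/(|a|²+|b|²) with a = -4, b = -5.
a* b = 20, so ⟨σ_x⟩ = 40/41.

0.976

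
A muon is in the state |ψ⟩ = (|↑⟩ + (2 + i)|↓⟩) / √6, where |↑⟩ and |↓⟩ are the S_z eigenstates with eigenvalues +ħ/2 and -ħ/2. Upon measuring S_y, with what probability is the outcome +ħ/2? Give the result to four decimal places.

0.6667

|+y⟩ = (|↑⟩ + i|↓⟩)/√2, so ⟨+y|ψ⟩ = (2 - 2i) / (√2·√6).
P = |2 - 2i|² / 12 = 8/12.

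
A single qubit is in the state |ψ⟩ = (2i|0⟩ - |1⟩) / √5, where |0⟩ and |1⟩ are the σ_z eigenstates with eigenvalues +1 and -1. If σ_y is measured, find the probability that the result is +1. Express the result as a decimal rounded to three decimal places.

0.900

|+y⟩ = (|0⟩ + i|1⟩)/√2, so ⟨+y|ψ⟩ = (3i) / (√2·√5).
P = |3i|² / 10 = 9/10.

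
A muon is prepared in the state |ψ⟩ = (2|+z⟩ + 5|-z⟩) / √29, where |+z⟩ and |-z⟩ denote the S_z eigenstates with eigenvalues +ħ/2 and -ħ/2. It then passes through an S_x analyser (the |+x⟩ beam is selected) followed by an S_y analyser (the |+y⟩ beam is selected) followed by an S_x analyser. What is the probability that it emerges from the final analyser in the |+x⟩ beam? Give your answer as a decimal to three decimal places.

First analyser (S_x): P(|+x⟩) = |⟨+x|ψ⟩|² = 49/58.
After stage 1 the state is |+x⟩; P(|+y⟩) = |⟨+y|+x⟩|² = 1/2.
After stage 2 the state is |+y⟩; P(|+x⟩) = |⟨+x|+y⟩|² = 1/2.
Joint probability = 49/58 × 1/2 × 1/2 = 0.211.

0.211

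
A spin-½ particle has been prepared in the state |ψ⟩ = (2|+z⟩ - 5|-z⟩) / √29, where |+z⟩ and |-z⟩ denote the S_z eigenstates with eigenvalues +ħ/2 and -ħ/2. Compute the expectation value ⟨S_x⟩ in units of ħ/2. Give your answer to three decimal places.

-0.690

⟨σ_x⟩ = 2 Re(a* b)/(|a|²+|b|²) with a = 2, b = -5.
a* b = -10, so ⟨σ_x⟩ = -20/29.
⟨S_x⟩ = (ħ/2)·⟨σ_x⟩.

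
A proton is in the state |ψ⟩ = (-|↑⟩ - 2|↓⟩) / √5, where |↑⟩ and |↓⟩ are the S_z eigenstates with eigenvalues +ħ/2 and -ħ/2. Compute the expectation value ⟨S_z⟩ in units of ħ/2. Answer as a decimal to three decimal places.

-0.600

⟨σ_z⟩ = |a|² - |b|² divided by |a|²+|b|², with a, b the |↑⟩, |↓⟩ amplitudes.
= (1 - 4)/5 = -3/5.
⟨S_z⟩ = (ħ/2)·⟨σ_z⟩.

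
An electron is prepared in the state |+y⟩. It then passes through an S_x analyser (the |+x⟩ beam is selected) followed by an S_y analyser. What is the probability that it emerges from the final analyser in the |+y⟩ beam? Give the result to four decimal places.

First analyser (S_x): from |+y⟩, P(|+x⟩) = 1/2.
After stage 1 the state is |+x⟩; P(|+y⟩) = |⟨+y|+x⟩|² = 1/2.
Joint probability = 1/2 × 1/2 = 0.2500.

0.2500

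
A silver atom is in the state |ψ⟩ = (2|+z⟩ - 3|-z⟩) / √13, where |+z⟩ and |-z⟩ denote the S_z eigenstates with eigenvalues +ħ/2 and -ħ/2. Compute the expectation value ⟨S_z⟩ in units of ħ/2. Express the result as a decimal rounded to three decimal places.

-0.385

⟨σ_z⟩ = |a|² - |b|² divided by |a|²+|b|², with a, b the |+z⟩, |-z⟩ amplitudes.
= (4 - 9)/13 = -5/13.
⟨S_z⟩ = (ħ/2)·⟨σ_z⟩.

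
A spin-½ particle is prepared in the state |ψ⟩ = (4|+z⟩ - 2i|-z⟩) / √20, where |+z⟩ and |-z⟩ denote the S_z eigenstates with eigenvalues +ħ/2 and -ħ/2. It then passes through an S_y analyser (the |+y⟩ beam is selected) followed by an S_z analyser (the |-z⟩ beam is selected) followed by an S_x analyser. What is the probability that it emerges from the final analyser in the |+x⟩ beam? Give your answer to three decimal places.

0.025

First analyser (S_y): P(|+y⟩) = |⟨+y|ψ⟩|² = 4/40.
After stage 1 the state is |+y⟩; P(|-z⟩) = |⟨-z|+y⟩|² = 1/2.
After stage 2 the state is |-z⟩; P(|+x⟩) = |⟨+x|-z⟩|² = 1/2.
Joint probability = 4/40 × 1/2 × 1/2 = 0.025.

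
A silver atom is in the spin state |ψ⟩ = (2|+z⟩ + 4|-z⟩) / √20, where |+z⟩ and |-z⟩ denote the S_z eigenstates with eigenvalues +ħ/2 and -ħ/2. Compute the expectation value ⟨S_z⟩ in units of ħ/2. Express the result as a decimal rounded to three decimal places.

-0.600

⟨σ_z⟩ = |a|² - |b|² divided by |a|²+|b|², with a, b the |+z⟩, |-z⟩ amplitudes.
= (4 - 16)/20 = -12/20.
⟨S_z⟩ = (ħ/2)·⟨σ_z⟩.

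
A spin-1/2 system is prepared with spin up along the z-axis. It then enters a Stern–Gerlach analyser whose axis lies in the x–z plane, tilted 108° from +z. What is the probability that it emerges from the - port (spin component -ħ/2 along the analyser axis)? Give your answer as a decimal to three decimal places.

For spin-½, the probability of finding spin-up along an axis at angle θ to the initial spin direction is cos²(θ/2); spin-down is sin²(θ/2).
θ = 108°, so P = sin²(54°) ≈ 0.655.

0.655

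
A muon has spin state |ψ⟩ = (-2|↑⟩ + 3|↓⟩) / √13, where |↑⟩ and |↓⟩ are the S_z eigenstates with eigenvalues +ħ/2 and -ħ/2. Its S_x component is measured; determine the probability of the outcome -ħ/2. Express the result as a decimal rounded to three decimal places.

|-x⟩ = (|↑⟩ - |↓⟩)/√2, so ⟨-x|ψ⟩ = (-5) / (√2·√13).
P = |-5|² / 26 = 25/26.

0.962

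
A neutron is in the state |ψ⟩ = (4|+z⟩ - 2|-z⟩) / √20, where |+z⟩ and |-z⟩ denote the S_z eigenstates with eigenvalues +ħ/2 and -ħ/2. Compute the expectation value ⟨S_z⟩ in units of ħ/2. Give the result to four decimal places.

0.6000

⟨σ_z⟩ = |a|² - |b|² divided by |a|²+|b|², with a, b the |+z⟩, |-z⟩ amplitudes.
= (16 - 4)/20 = 12/20.
⟨S_z⟩ = (ħ/2)·⟨σ_z⟩.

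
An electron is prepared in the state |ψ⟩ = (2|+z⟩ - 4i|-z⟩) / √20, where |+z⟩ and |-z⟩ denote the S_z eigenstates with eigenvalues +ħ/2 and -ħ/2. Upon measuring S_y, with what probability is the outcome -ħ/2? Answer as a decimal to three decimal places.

|-y⟩ = (|+z⟩ - i|-z⟩)/√2, so ⟨-y|ψ⟩ = (6) / (√2·√20).
P = |6|² / 40 = 36/40.

0.900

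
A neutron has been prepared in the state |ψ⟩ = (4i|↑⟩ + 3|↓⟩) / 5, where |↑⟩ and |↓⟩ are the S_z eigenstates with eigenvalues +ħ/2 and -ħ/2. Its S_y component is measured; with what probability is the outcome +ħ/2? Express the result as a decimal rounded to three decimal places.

|+y⟩ = (|↑⟩ + i|↓⟩)/√2, so ⟨+y|ψ⟩ = (i) / (√2·5).
P = |i|² / 50 = 1/50.

0.020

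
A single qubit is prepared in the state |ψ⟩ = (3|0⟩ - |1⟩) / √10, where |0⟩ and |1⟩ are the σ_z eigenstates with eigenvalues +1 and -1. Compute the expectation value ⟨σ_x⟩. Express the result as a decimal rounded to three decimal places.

⟨σ_x⟩ = 2 Re(a* b)/(|a|²+|b|²) with a = 3, b = -1.
a* b = -3, so ⟨σ_x⟩ = -6/10.

-0.600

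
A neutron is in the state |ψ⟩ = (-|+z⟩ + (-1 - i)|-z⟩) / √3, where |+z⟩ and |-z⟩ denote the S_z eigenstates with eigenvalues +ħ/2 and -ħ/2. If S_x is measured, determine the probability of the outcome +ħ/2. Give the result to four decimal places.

|+x⟩ = (|+z⟩ + |-z⟩)/√2, so ⟨+x|ψ⟩ = (-2 - i) / (√2·√3).
P = |-2 - i|² / 6 = 5/6.

0.8333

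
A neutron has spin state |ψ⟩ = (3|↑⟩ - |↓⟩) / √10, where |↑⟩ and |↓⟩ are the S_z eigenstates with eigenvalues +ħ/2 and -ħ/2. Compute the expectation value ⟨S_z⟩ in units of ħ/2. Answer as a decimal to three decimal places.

0.800

⟨σ_z⟩ = |a|² - |b|² divided by |a|²+|b|², with a, b the |↑⟩, |↓⟩ amplitudes.
= (9 - 1)/10 = 8/10.
⟨S_z⟩ = (ħ/2)·⟨σ_z⟩.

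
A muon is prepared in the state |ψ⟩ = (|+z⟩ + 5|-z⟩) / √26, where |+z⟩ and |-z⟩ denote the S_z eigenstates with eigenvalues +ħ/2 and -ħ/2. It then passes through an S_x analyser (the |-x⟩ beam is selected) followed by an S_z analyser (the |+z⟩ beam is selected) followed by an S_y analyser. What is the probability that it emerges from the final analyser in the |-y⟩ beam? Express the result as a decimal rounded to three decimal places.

First analyser (S_x): P(|-x⟩) = |⟨-x|ψ⟩|² = 16/52.
After stage 1 the state is |-x⟩; P(|+z⟩) = |⟨+z|-x⟩|² = 1/2.
After stage 2 the state is |+z⟩; P(|-y⟩) = |⟨-y|+z⟩|² = 1/2.
Joint probability = 16/52 × 1/2 × 1/2 = 0.077.

0.077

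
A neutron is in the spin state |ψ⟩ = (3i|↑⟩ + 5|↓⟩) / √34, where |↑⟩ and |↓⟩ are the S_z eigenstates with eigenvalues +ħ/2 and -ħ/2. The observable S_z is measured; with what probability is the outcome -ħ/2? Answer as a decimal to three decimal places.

The -ħ/2 outcome corresponds to |↓⟩. Its amplitude in |ψ⟩ is 5/√34.
P = |5|² / 34 = 25/34.

0.735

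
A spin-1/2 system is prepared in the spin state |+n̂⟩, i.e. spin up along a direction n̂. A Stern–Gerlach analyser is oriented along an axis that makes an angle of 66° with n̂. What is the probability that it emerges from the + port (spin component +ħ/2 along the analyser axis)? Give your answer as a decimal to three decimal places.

0.703

For spin-½, the probability of finding spin-up along an axis at angle θ to the initial spin direction is cos²(θ/2); spin-down is sin²(θ/2).
θ = 66°, so P = cos²(33°) ≈ 0.703.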